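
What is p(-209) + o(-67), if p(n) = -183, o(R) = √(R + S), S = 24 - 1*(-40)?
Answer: -183 + I*√3 ≈ -183.0 + 1.732*I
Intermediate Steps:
S = 64 (S = 24 + 40 = 64)
o(R) = √(64 + R) (o(R) = √(R + 64) = √(64 + R))
p(-209) + o(-67) = -183 + √(64 - 67) = -183 + √(-3) = -183 + I*√3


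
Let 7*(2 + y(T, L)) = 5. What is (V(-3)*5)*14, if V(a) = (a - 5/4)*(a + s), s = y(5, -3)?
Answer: 1275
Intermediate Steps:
y(T, L) = -9/7 (y(T, L) = -2 + (⅐)*5 = -2 + 5/7 = -9/7)
s = -9/7 ≈ -1.2857
V(a) = (-9/7 + a)*(-5/4 + a) (V(a) = (a - 5/4)*(a - 9/7) = (a - 5*¼)*(-9/7 + a) = (a - 5/4)*(-9/7 + a) = (-5/4 + a)*(-9/7 + a) = (-9/7 + a)*(-5/4 + a))
(V(-3)*5)*14 = ((45/28 + (-3)² - 71/28*(-3))*5)*14 = ((45/28 + 9 + 213/28)*5)*14 = ((255/14)*5)*14 = (1275/14)*14 = 1275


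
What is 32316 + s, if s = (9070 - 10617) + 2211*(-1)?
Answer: 28558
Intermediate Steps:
s = -3758 (s = -1547 - 2211 = -3758)
32316 + s = 32316 - 3758 = 28558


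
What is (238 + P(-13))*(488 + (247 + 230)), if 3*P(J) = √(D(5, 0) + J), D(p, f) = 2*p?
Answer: 229670 + 965*I*√3/3 ≈ 2.2967e+5 + 557.14*I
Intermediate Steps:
P(J) = √(10 + J)/3 (P(J) = √(2*5 + J)/3 = √(10 + J)/3)
(238 + P(-13))*(488 + (247 + 230)) = (238 + √(10 - 13)/3)*(488 + (247 + 230)) = (238 + √(-3)/3)*(488 + 477) = (238 + (I*√3)/3)*965 = (238 + I*√3/3)*965 = 229670 + 965*I*√3/3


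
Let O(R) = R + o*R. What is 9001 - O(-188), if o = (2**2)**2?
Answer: 12197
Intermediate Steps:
o = 16 (o = 4**2 = 16)
O(R) = 17*R (O(R) = R + 16*R = 17*R)
9001 - O(-188) = 9001 - 17*(-188) = 9001 - 1*(-3196) = 9001 + 3196 = 12197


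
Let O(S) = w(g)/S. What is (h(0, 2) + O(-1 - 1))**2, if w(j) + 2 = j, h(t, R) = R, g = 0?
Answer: 9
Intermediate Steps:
w(j) = -2 + j
O(S) = -2/S (O(S) = (-2 + 0)/S = -2/S)
(h(0, 2) + O(-1 - 1))**2 = (2 - 2/(-1 - 1))**2 = (2 - 2/(-2))**2 = (2 - 2*(-1/2))**2 = (2 + 1)**2 = 3**2 = 9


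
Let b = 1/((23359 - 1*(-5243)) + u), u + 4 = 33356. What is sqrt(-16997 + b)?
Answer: I*sqrt(65239553015698)/61954 ≈ 130.37*I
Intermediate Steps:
u = 33352 (u = -4 + 33356 = 33352)
b = 1/61954 (b = 1/((23359 - 1*(-5243)) + 33352) = 1/((23359 + 5243) + 33352) = 1/(28602 + 33352) = 1/61954 ≈ 1.6141e-5)
sqrt(-16997 + b) = sqrt(-16997 + 1/61954) = sqrt(-1053032137/61954) = I*sqrt(65239553015698)/61954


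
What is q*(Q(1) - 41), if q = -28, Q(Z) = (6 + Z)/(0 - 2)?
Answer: 1246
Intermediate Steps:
Q(Z) = -3 - Z/2 (Q(Z) = (6 + Z)/(-2) = (6 + Z)*(-½) = -3 - Z/2)
q*(Q(1) - 41) = -28*((-3 - ½*1) - 41) = -28*((-3 - ½) - 41) = -28*(-7/2 - 41) = -28*(-89/2) = 1246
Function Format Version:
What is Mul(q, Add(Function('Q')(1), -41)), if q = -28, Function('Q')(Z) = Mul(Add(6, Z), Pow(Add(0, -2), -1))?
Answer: 1246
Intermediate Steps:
Function('Q')(Z) = Add(-3, Mul(Rational(-1, 2), Z)) (Function('Q')(Z) = Mul(Add(6, Z), Pow(-2, -1)) = Mul(Add(6, Z), Rational(-1, 2)) = Add(-3, Mul(Rational(-1, 2), Z)))
Mul(q, Add(Function('Q')(1), -41)) = Mul(-28, Add(Add(-3, Mul(Rational(-1, 2), 1)), -41)) = Mul(-28, Add(Add(-3, Rational(-1, 2)), -41)) = Mul(-28, Add(Rational(-7, 2), -41)) = Mul(-28, Rational(-89, 2)) = 1246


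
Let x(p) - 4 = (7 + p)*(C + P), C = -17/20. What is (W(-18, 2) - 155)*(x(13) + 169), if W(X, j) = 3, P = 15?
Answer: -69312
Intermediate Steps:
C = -17/20 (C = -17*1/20 = -17/20 ≈ -0.85000)
x(p) = 2061/20 + 283*p/20 (x(p) = 4 + (7 + p)*(-17/20 + 15) = 4 + (7 + p)*(283/20) = 4 + (1981/20 + 283*p/20) = 2061/20 + 283*p/20)
(W(-18, 2) - 155)*(x(13) + 169) = (3 - 155)*((2061/20 + (283/20)*13) + 169) = -152*((2061/20 + 3679/20) + 169) = -152*(287 + 169) = -152*456 = -69312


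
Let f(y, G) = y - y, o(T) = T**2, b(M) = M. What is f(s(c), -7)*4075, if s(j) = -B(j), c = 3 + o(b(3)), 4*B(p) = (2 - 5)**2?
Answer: 0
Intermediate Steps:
B(p) = 9/4 (B(p) = (2 - 5)**2/4 = (1/4)*(-3)**2 = (1/4)*9 = 9/4)
c = 12 (c = 3 + 3**2 = 3 + 9 = 12)
s(j) = -9/4 (s(j) = -1*9/4 = -9/4)
f(y, G) = 0
f(s(c), -7)*4075 = 0*4075 = 0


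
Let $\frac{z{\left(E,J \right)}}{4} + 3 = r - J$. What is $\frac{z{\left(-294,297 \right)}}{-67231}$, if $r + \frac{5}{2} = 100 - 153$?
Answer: $\frac{1422}{67231} \approx 0.021151$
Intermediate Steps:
$r = - \frac{111}{2}$ ($r = - \frac{5}{2} + \left(100 - 153\right) = - \frac{5}{2} - 53 = - \frac{111}{2} \approx -55.5$)
$z{\left(E,J \right)} = -234 - 4 J$ ($z{\left(E,J \right)} = -12 + 4 \left(- \frac{111}{2} - J\right) = -12 - \left(222 + 4 J\right) = -234 - 4 J$)
$\frac{z{\left(-294,297 \right)}}{-67231} = \frac{-234 - 1188}{-67231} = \left(-234 - 1188\right) \left(- \frac{1}{67231}\right) = \left(-1422\right) \left(- \frac{1}{67231}\right) = \frac{1422}{67231}$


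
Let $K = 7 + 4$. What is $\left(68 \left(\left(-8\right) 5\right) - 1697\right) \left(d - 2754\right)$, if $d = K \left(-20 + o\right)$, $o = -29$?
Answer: $14545181$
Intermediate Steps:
$K = 11$
$d = -539$ ($d = 11 \left(-20 - 29\right) = 11 \left(-49\right) = -539$)
$\left(68 \left(\left(-8\right) 5\right) - 1697\right) \left(d - 2754\right) = \left(68 \left(\left(-8\right) 5\right) - 1697\right) \left(-539 - 2754\right) = \left(68 \left(-40\right) - 1697\right) \left(-3293\right) = \left(-2720 - 1697\right) \left(-3293\right) = \left(-4417\right) \left(-3293\right) = 14545181$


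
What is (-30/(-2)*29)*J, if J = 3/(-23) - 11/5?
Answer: -23316/23 ≈ -1013.7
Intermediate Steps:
J = -268/115 (J = 3*(-1/23) - 11*⅕ = -3/23 - 11/5 = -268/115 ≈ -2.3304)
(-30/(-2)*29)*J = (-30/(-2)*29)*(-268/115) = (-30*(-½)*29)*(-268/115) = (15*29)*(-268/115) = 435*(-268/115) = -23316/23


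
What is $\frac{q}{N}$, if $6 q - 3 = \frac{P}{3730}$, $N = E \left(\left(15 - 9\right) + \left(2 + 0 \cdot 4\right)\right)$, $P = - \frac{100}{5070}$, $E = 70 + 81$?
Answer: $\frac{141833}{342669132} \approx 0.00041391$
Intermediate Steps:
$E = 151$
$P = - \frac{10}{507}$ ($P = \left(-100\right) \frac{1}{5070} = - \frac{10}{507} \approx -0.019724$)
$N = 1208$ ($N = 151 \left(\left(15 - 9\right) + \left(2 + 0 \cdot 4\right)\right) = 151 \left(6 + \left(2 + 0\right)\right) = 151 \left(6 + 2\right) = 151 \cdot 8 = 1208$)
$q = \frac{283666}{567333}$ ($q = \frac{1}{2} + \frac{\left(- \frac{10}{507}\right) \frac{1}{3730}}{6} = \frac{1}{2} + \frac{1}{6} \left(- \frac{1}{189111}\right) = \frac{1}{2} - \frac{1}{1134666} = \frac{283666}{567333} \approx 0.5$)
$\frac{q}{N} = \frac{283666}{567333 \cdot 1208} = \frac{283666}{567333} \cdot \frac{1}{1208} = \frac{141833}{342669132}$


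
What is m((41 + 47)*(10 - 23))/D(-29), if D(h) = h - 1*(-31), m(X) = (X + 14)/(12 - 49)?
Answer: 565/37 ≈ 15.270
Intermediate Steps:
m(X) = -14/37 - X/37 (m(X) = (14 + X)/(-37) = (14 + X)*(-1/37) = -14/37 - X/37)
D(h) = 31 + h (D(h) = h + 31 = 31 + h)
m((41 + 47)*(10 - 23))/D(-29) = (-14/37 - (41 + 47)*(10 - 23)/37)/(31 - 29) = (-14/37 - 88*(-13)/37)/2 = (-14/37 - 1/37*(-1144))*(½) = (-14/37 + 1144/37)*(½) = (1130/37)*(½) = 565/37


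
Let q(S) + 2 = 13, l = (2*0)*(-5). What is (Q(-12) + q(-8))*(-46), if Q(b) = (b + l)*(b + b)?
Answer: -13754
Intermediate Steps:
l = 0 (l = 0*(-5) = 0)
Q(b) = 2*b² (Q(b) = (b + 0)*(b + b) = b*(2*b) = 2*b²)
q(S) = 11 (q(S) = -2 + 13 = 11)
(Q(-12) + q(-8))*(-46) = (2*(-12)² + 11)*(-46) = (2*144 + 11)*(-46) = (288 + 11)*(-46) = 299*(-46) = -13754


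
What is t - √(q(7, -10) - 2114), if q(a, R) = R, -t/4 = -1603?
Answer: 6412 - 6*I*√59 ≈ 6412.0 - 46.087*I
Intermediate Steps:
t = 6412 (t = -4*(-1603) = 6412)
t - √(q(7, -10) - 2114) = 6412 - √(-10 - 2114) = 6412 - √(-2124) = 6412 - 6*I*√59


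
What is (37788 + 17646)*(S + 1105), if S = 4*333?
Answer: 135092658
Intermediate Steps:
S = 1332
(37788 + 17646)*(S + 1105) = (37788 + 17646)*(1332 + 1105) = 55434*2437 = 135092658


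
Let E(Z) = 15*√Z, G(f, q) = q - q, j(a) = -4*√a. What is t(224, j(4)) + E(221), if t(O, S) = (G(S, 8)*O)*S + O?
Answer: 224 + 15*√221 ≈ 446.99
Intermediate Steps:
G(f, q) = 0
t(O, S) = O (t(O, S) = (0*O)*S + O = 0*S + O = 0 + O = O)
t(224, j(4)) + E(221) = 224 + 15*√221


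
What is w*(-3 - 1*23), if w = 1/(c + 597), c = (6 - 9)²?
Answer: -13/303 ≈ -0.042904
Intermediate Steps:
c = 9 (c = (-3)² = 9)
w = 1/606 (w = 1/(9 + 597) = 1/606 ≈ 0.0016502)
w*(-3 - 1*23) = (-3 - 1*23)/606 = (-3 - 23)/606 = (1/606)*(-26) = -13/303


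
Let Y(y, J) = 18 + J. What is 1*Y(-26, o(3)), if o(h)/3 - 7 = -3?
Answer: 30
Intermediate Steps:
o(h) = 12 (o(h) = 21 + 3*(-3) = 21 - 9 = 12)
1*Y(-26, o(3)) = 1*(18 + 12) = 1*30 = 30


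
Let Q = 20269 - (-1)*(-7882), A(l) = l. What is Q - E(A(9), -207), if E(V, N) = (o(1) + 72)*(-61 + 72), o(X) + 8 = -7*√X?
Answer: 11760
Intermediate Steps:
o(X) = -8 - 7*√X
E(V, N) = 627 (E(V, N) = ((-8 - 7*√1) + 72)*(-61 + 72) = ((-8 - 7*1) + 72)*11 = ((-8 - 7) + 72)*11 = (-15 + 72)*11 = 57*11 = 627)
Q = 12387 (Q = 20269 - 1*7882 = 20269 - 7882 = 12387)
Q - E(A(9), -207) = 12387 - 1*627 = 12387 - 627 = 11760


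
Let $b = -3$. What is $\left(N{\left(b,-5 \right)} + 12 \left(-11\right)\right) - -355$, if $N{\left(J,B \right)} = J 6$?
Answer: $205$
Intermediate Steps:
$N{\left(J,B \right)} = 6 J$
$\left(N{\left(b,-5 \right)} + 12 \left(-11\right)\right) - -355 = \left(6 \left(-3\right) + 12 \left(-11\right)\right) - -355 = \left(-18 - 132\right) + 355 = -150 + 355 = 205$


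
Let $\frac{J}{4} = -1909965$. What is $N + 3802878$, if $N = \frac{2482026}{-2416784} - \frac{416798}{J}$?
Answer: $\frac{8776988560421281499}{2307986426280} \approx 3.8029 \cdot 10^{6}$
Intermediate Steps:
$J = -7639860$ ($J = 4 \left(-1909965\right) = -7639860$)
$N = - \frac{2244377552341}{2307986426280}$ ($N = \frac{2482026}{-2416784} - \frac{416798}{-7639860} = 2482026 \left(- \frac{1}{2416784}\right) - - \frac{208399}{3819930} = - \frac{1241013}{1208392} + \frac{208399}{3819930} = - \frac{2244377552341}{2307986426280} \approx -0.97244$)
$N + 3802878 = - \frac{2244377552341}{2307986426280} + 3802878 = \frac{8776988560421281499}{2307986426280}$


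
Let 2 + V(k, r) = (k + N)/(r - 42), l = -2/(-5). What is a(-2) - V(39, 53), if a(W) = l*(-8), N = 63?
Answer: -576/55 ≈ -10.473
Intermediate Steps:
l = 2/5 (l = -2*(-1/5) = 2/5 ≈ 0.40000)
a(W) = -16/5 (a(W) = (2/5)*(-8) = -16/5)
V(k, r) = -2 + (63 + k)/(-42 + r) (V(k, r) = -2 + (k + 63)/(r - 42) = -2 + (63 + k)/(-42 + r))
a(-2) - V(39, 53) = -16/5 - (147 + 39 - 2*53)/(-42 + 53) = -16/5 - (147 + 39 - 106)/11 = -16/5 - 80/11 = -576/55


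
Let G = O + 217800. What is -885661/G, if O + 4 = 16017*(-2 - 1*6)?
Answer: -885661/89660 ≈ -9.8780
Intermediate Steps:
O = -128140 (O = -4 + 16017*(-2 - 1*6) = -4 + 16017*(-2 - 6) = -4 + 16017*(-8) = -4 - 128136 = -128140)
G = 89660 (G = -128140 + 217800 = 89660)
-885661/G = -885661/89660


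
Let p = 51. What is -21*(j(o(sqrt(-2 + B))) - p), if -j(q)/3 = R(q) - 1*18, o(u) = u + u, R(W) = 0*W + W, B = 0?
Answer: -63 + 126*I*sqrt(2) ≈ -63.0 + 178.19*I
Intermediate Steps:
R(W) = W (R(W) = 0 + W = W)
o(u) = 2*u
j(q) = 54 - 3*q (j(q) = -3*(q - 1*18) = -3*(q - 18) = -3*(-18 + q) = 54 - 3*q)
-21*(j(o(sqrt(-2 + B))) - p) = -21*((54 - 6*sqrt(-2 + 0)) - 1*51) = -21*((54 - 6*sqrt(-2)) - 51) = -21*((54 - 6*I*sqrt(2)) - 51) = -21*(3 - 6*I*sqrt(2)) = -63 + 126*I*sqrt(2)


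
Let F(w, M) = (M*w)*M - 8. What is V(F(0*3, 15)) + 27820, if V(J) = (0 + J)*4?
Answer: 27788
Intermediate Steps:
F(w, M) = -8 + w*M**2 (F(w, M) = w*M**2 - 8 = -8 + w*M**2)
V(J) = 4*J (V(J) = J*4 = 4*J)
V(F(0*3, 15)) + 27820 = 4*(-8 + (0*3)*15**2) + 27820 = 4*(-8 + 0*225) + 27820 = 4*(-8 + 0) + 27820 = 4*(-8) + 27820 = -32 + 27820 = 27788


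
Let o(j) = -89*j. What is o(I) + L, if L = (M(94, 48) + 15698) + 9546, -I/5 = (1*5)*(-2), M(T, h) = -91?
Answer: 20703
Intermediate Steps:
I = 50 (I = -5*1*5*(-2) = -25*(-2) = -5*(-10) = 50)
L = 25153 (L = (-91 + 15698) + 9546 = 15607 + 9546 = 25153)
o(I) + L = -89*50 + 25153 = -4450 + 25153 = 20703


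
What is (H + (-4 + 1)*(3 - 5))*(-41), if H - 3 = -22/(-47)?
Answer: -18245/47 ≈ -388.19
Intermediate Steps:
H = 163/47 (H = 3 - 22/(-47) = 3 - 22*(-1/47) = 3 + 22/47 = 163/47 ≈ 3.4681)
(H + (-4 + 1)*(3 - 5))*(-41) = (163/47 + (-4 + 1)*(3 - 5))*(-41) = (163/47 - 3*(-2))*(-41) = (163/47 + 6)*(-41) = (445/47)*(-41) = -18245/47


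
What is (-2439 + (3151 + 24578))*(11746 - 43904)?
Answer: -813275820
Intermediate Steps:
(-2439 + (3151 + 24578))*(11746 - 43904) = (-2439 + 27729)*(-32158) = 25290*(-32158) = -813275820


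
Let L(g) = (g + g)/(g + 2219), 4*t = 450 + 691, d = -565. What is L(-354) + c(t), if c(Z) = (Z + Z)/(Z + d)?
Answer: -13534/5595 ≈ -2.4189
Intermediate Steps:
t = 1141/4 (t = (450 + 691)/4 = (1/4)*1141 = 1141/4 ≈ 285.25)
c(Z) = 2*Z/(-565 + Z) (c(Z) = (Z + Z)/(Z - 565) = (2*Z)/(-565 + Z) = 2*Z/(-565 + Z))
L(g) = 2*g/(2219 + g) (L(g) = (2*g)/(2219 + g) = 2*g/(2219 + g))
L(-354) + c(t) = 2*(-354)/(2219 - 354) + 2*(1141/4)/(-565 + 1141/4) = 2*(-354)/1865 + 2*(1141/4)/(-1119/4) = 2*(-354)*(1/1865) + 2*(1141/4)*(-4/1119) = -708/1865 - 2282/1119 = -13534/5595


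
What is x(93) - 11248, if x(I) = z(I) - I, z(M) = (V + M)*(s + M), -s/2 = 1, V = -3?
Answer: -3151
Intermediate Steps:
s = -2 (s = -2*1 = -2)
z(M) = (-3 + M)*(-2 + M)
x(I) = 6 + I² - 6*I (x(I) = (6 + I² - 5*I) - I = 6 + I² - 6*I)
x(93) - 11248 = (6 + 93² - 6*93) - 11248 = (6 + 8649 - 558) - 11248 = 8097 - 11248 = -3151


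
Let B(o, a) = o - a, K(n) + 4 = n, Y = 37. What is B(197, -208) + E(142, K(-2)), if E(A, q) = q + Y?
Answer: 436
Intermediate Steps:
K(n) = -4 + n
E(A, q) = 37 + q (E(A, q) = q + 37 = 37 + q)
B(197, -208) + E(142, K(-2)) = (197 - 1*(-208)) + (37 + (-4 - 2)) = (197 + 208) + (37 - 6) = 405 + 31 = 436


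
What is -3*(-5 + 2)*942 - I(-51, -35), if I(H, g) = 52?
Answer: 8426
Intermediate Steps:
-3*(-5 + 2)*942 - I(-51, -35) = -3*(-5 + 2)*942 - 1*52 = -3*(-3)*942 - 52 = 9*942 - 52 = 8478 - 52 = 8426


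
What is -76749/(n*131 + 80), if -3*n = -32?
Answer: -230247/4432 ≈ -51.951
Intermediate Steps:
n = 32/3 (n = -⅓*(-32) = 32/3 ≈ 10.667)
-76749/(n*131 + 80) = -76749/((32/3)*131 + 80) = -76749/(4192/3 + 80) = -76749/4432/3 = -76749*3/4432 = -230247/4432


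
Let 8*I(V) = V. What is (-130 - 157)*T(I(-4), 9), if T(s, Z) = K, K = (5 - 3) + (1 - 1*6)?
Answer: 861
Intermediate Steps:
I(V) = V/8
K = -3 (K = 2 + (1 - 6) = 2 - 5 = -3)
T(s, Z) = -3
(-130 - 157)*T(I(-4), 9) = (-130 - 157)*(-3) = -287*(-3) = 861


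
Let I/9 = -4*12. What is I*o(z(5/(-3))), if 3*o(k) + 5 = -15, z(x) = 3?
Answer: 2880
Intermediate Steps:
o(k) = -20/3 (o(k) = -5/3 + (1/3)*(-15) = -5/3 - 5 = -20/3)
I = -432 (I = 9*(-4*12) = 9*(-48) = -432)
I*o(z(5/(-3))) = -432*(-20/3) = 2880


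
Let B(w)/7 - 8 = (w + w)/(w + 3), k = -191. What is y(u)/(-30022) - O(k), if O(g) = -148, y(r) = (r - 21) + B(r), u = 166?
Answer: 750873971/5073718 ≈ 147.99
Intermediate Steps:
B(w) = 56 + 14*w/(3 + w) (B(w) = 56 + 7*((w + w)/(w + 3)) = 56 + 7*((2*w)/(3 + w)) = 56 + 7*(2*w/(3 + w)) = 56 + 14*w/(3 + w))
y(r) = -21 + r + 14*(12 + 5*r)/(3 + r) (y(r) = (r - 21) + 14*(12 + 5*r)/(3 + r) = (-21 + r) + 14*(12 + 5*r)/(3 + r) = -21 + r + 14*(12 + 5*r)/(3 + r))
y(u)/(-30022) - O(k) = ((105 + 166² + 52*166)/(3 + 166))/(-30022) - 1*(-148) = ((105 + 27556 + 8632)/169)*(-1/30022) + 148 = ((1/169)*36293)*(-1/30022) + 148 = (36293/169)*(-1/30022) + 148 = -36293/5073718 + 148 = 750873971/5073718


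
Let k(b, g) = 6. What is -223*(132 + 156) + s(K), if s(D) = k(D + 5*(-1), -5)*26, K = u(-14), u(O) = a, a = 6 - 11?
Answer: -64068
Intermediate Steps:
a = -5
u(O) = -5
K = -5
s(D) = 156 (s(D) = 6*26 = 156)
-223*(132 + 156) + s(K) = -223*(132 + 156) + 156 = -223*288 + 156 = -64224 + 156 = -64068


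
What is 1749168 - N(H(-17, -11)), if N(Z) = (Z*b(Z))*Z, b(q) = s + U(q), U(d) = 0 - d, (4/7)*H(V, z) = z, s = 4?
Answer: 111395355/64 ≈ 1.7406e+6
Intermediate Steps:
H(V, z) = 7*z/4
U(d) = -d
b(q) = 4 - q
N(Z) = Z²*(4 - Z) (N(Z) = (Z*(4 - Z))*Z = Z²*(4 - Z))
1749168 - N(H(-17, -11)) = 1749168 - ((7/4)*(-11))²*(4 - 7*(-11)/4) = 1749168 - (-77/4)²*(4 - 1*(-77/4)) = 1749168 - 5929*(4 + 77/4)/16 = 1749168 - 5929*93/(16*4) = 1749168 - 1*551397/64 = 1749168 - 551397/64 = 111395355/64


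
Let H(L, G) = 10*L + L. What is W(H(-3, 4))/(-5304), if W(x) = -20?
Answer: 5/1326 ≈ 0.0037707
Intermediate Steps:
H(L, G) = 11*L
W(H(-3, 4))/(-5304) = -20/(-5304) = -20*(-1/5304) = 5/1326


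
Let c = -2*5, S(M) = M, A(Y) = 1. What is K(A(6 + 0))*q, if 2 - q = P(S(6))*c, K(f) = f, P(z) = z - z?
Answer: 2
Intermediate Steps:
P(z) = 0
c = -10
q = 2 (q = 2 - 0*(-10) = 2 - 1*0 = 2 + 0 = 2)
K(A(6 + 0))*q = 1*2 = 2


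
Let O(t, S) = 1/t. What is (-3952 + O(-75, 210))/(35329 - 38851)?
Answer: 296401/264150 ≈ 1.1221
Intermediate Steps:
(-3952 + O(-75, 210))/(35329 - 38851) = (-3952 + 1/(-75))/(35329 - 38851) = (-3952 - 1/75)/(-3522) = -296401/75*(-1/3522) = 296401/264150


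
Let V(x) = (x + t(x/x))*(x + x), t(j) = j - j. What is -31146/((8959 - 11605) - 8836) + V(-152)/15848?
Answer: 64010129/11372921 ≈ 5.6283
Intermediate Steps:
t(j) = 0
V(x) = 2*x² (V(x) = (x + 0)*(x + x) = x*(2*x) = 2*x²)
-31146/((8959 - 11605) - 8836) + V(-152)/15848 = -31146/((8959 - 11605) - 8836) + (2*(-152)²)/15848 = -31146/(-2646 - 8836) + (2*23104)*(1/15848) = -31146/(-11482) + 46208*(1/15848) = -31146*(-1/11482) + 5776/1981 = 15573/5741 + 5776/1981 = 64010129/11372921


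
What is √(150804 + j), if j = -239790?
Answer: I*√88986 ≈ 298.31*I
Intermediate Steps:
√(150804 + j) = √(150804 - 239790) = √(-88986) = I*√88986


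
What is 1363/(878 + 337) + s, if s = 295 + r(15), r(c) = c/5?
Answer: 363433/1215 ≈ 299.12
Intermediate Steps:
r(c) = c/5 (r(c) = c*(⅕) = c/5)
s = 298 (s = 295 + (⅕)*15 = 295 + 3 = 298)
1363/(878 + 337) + s = 1363/(878 + 337) + 298 = 1363/1215 + 298 = 363433/1215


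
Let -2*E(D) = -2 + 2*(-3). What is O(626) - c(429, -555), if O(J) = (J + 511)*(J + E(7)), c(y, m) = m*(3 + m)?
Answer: 409950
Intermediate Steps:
E(D) = 4 (E(D) = -(-2 + 2*(-3))/2 = -(-2 - 6)/2 = -½*(-8) = 4)
O(J) = (4 + J)*(511 + J) (O(J) = (J + 511)*(J + 4) = (511 + J)*(4 + J) = (4 + J)*(511 + J))
O(626) - c(429, -555) = (2044 + 626² + 515*626) - (-555)*(3 - 555) = (2044 + 391876 + 322390) - (-555)*(-552) = 716310 - 1*306360 = 716310 - 306360 = 409950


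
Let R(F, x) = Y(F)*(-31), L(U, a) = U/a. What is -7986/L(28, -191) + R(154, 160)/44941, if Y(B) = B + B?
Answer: 34274704211/629174 ≈ 54476.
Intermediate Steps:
Y(B) = 2*B
R(F, x) = -62*F (R(F, x) = (2*F)*(-31) = -62*F)
-7986/L(28, -191) + R(154, 160)/44941 = -7986/(28/(-191)) - 62*154/44941 = -7986/(28*(-1/191)) - 9548*1/44941 = -7986/(-28/191) - 9548/44941 = -7986*(-191/28) - 9548/44941 = 762663/14 - 9548/44941 = 34274704211/629174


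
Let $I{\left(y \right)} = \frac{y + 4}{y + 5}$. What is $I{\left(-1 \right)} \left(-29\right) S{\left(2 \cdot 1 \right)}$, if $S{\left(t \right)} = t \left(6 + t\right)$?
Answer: $-348$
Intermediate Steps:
$I{\left(y \right)} = \frac{4 + y}{5 + y}$
$I{\left(-1 \right)} \left(-29\right) S{\left(2 \cdot 1 \right)} = \frac{4 - 1}{5 - 1} \left(-29\right) 2 \cdot 1 \left(6 + 2 \cdot 1\right) = \frac{1}{4} \cdot 3 \left(-29\right) 2 \left(6 + 2\right) = \frac{1}{4} \cdot 3 \left(-29\right) 2 \cdot 8 = \frac{3}{4} \left(-29\right) 16 = \left(- \frac{87}{4}\right) 16 = -348$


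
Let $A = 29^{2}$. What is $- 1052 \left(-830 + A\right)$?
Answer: $-11572$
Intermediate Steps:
$A = 841$
$- 1052 \left(-830 + A\right) = - 1052 \left(-830 + 841\right) = \left(-1052\right) 11 = -11572$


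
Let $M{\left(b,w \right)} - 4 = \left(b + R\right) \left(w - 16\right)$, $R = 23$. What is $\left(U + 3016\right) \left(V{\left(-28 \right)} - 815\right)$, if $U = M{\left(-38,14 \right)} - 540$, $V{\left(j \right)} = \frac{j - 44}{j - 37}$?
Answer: $- \frac{26557306}{13} \approx -2.0429 \cdot 10^{6}$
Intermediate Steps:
$V{\left(j \right)} = \frac{-44 + j}{-37 + j}$
$M{\left(b,w \right)} = 4 + \left(-16 + w\right) \left(23 + b\right)$ ($M{\left(b,w \right)} = 4 + \left(b + 23\right) \left(w - 16\right) = 4 + \left(23 + b\right) \left(-16 + w\right) = 4 + \left(-16 + w\right) \left(23 + b\right)$)
$U = -506$ ($U = \left(-364 - -608 + 23 \cdot 14 - 532\right) - 540 = \left(-364 + 608 + 322 - 532\right) - 540 = 34 - 540 = -506$)
$\left(U + 3016\right) \left(V{\left(-28 \right)} - 815\right) = \left(-506 + 3016\right) \left(\frac{-44 - 28}{-37 - 28} - 815\right) = 2510 \left(\frac{1}{-65} \left(-72\right) - 815\right) = 2510 \left(\left(- \frac{1}{65}\right) \left(-72\right) - 815\right) = 2510 \left(\frac{72}{65} - 815\right) = 2510 \left(- \frac{52903}{65}\right) = - \frac{26557306}{13}$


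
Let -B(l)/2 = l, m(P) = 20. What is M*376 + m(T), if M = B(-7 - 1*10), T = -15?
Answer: 12804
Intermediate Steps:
B(l) = -2*l
M = 34 (M = -2*(-7 - 1*10) = -2*(-7 - 10) = -2*(-17) = 34)
M*376 + m(T) = 34*376 + 20 = 12784 + 20 = 12804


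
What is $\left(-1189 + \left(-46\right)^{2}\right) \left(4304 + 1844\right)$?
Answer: $5699196$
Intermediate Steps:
$\left(-1189 + \left(-46\right)^{2}\right) \left(4304 + 1844\right) = \left(-1189 + 2116\right) 6148 = 927 \cdot 6148 = 5699196$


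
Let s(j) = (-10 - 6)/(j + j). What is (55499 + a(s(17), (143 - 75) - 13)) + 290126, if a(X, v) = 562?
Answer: 346187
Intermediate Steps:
s(j) = -8/j (s(j) = -16*1/(2*j) = -8/j)
(55499 + a(s(17), (143 - 75) - 13)) + 290126 = (55499 + 562) + 290126 = 56061 + 290126 = 346187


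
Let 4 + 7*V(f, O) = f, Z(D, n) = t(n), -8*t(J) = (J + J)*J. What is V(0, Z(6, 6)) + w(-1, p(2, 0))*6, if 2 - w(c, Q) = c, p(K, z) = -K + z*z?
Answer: 122/7 ≈ 17.429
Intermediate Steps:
t(J) = -J²/4 (t(J) = -(J + J)*J/8 = -2*J*J/8 = -J²/4)
Z(D, n) = -n²/4
V(f, O) = -4/7 + f/7
p(K, z) = z² - K (p(K, z) = -K + z² = z² - K)
w(c, Q) = 2 - c
V(0, Z(6, 6)) + w(-1, p(2, 0))*6 = (-4/7 + (⅐)*0) + (2 - 1*(-1))*6 = (-4/7 + 0) + (2 + 1)*6 = -4/7 + 3*6 = -4/7 + 18 = 122/7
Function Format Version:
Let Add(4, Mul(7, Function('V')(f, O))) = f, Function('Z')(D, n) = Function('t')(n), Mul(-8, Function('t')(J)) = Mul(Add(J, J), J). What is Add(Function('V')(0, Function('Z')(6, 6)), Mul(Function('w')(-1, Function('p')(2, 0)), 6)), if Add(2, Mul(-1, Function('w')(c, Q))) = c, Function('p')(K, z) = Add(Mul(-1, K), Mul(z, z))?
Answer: Rational(122, 7) ≈ 17.429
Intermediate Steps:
Function('t')(J) = Mul(Rational(-1, 4), Pow(J, 2)) (Function('t')(J) = Mul(Rational(-1, 8), Mul(Add(J, J), J)) = Mul(Rational(-1, 8), Mul(Mul(2, J), J)) = Mul(Rational(-1, 8), Mul(2, Pow(J, 2))) = Mul(Rational(-1, 4), Pow(J, 2)))
Function('Z')(D, n) = Mul(Rational(-1, 4), Pow(n, 2))
Function('V')(f, O) = Add(Rational(-4, 7), Mul(Rational(1, 7), f))
Function('p')(K, z) = Add(Pow(z, 2), Mul(-1, K)) (Function('p')(K, z) = Add(Mul(-1, K), Pow(z, 2)) = Add(Pow(z, 2), Mul(-1, K)))
Function('w')(c, Q) = Add(2, Mul(-1, c))
Add(Function('V')(0, Function('Z')(6, 6)), Mul(Function('w')(-1, Function('p')(2, 0)), 6)) = Add(Add(Rational(-4, 7), Mul(Rational(1, 7), 0)), Mul(Add(2, Mul(-1, -1)), 6)) = Add(Add(Rational(-4, 7), 0), Mul(Add(2, 1), 6)) = Add(Rational(-4, 7), Mul(3, 6)) = Add(Rational(-4, 7), 18) = Rational(122, 7)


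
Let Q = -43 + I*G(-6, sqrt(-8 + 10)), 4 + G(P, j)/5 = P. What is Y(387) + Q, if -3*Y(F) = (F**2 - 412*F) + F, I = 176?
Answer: -5747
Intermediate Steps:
Y(F) = 137*F - F**2/3 (Y(F) = -((F**2 - 412*F) + F)/3 = -(F**2 - 411*F)/3 = 137*F - F**2/3)
G(P, j) = -20 + 5*P
Q = -8843 (Q = -43 + 176*(-20 + 5*(-6)) = -43 + 176*(-20 - 30) = -43 + 176*(-50) = -43 - 8800 = -8843)
Y(387) + Q = (1/3)*387*(411 - 1*387) - 8843 = (1/3)*387*(411 - 387) - 8843 = (1/3)*387*24 - 8843 = 3096 - 8843 = -5747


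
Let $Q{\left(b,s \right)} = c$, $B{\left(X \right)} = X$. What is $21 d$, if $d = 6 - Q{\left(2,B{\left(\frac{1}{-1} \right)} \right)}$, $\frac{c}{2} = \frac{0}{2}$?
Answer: $126$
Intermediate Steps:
$c = 0$ ($c = 2 \cdot \frac{0}{2} = 2 \cdot 0 \cdot \frac{1}{2} = 2 \cdot 0 = 0$)
$Q{\left(b,s \right)} = 0$
$d = 6$ ($d = 6 - 0 = 6 + 0 = 6$)
$21 d = 21 \cdot 6 = 126$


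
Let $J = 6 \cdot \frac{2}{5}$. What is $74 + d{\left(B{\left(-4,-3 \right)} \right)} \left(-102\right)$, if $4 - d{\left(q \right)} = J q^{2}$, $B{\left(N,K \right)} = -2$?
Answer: $\frac{3226}{5} \approx 645.2$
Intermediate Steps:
$J = \frac{12}{5}$ ($J = 6 \cdot 2 \cdot \frac{1}{5} = 6 \cdot \frac{2}{5} = \frac{12}{5} \approx 2.4$)
$d{\left(q \right)} = 4 - \frac{12 q^{2}}{5}$
$74 + d{\left(B{\left(-4,-3 \right)} \right)} \left(-102\right) = 74 + \left(4 - \frac{12 \left(-2\right)^{2}}{5}\right) \left(-102\right) = 74 + \left(4 - \frac{48}{5}\right) \left(-102\right) = 74 - - \frac{2856}{5} = 74 + \frac{2856}{5} = \frac{3226}{5}$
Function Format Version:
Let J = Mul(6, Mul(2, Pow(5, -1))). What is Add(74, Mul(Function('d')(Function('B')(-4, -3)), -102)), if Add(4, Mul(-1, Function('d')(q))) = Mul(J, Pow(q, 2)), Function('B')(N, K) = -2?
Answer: Rational(3226, 5) ≈ 645.20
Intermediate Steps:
J = Rational(12, 5) (J = Mul(6, Mul(2, Rational(1, 5))) = Mul(6, Rational(2, 5)) = Rational(12, 5) ≈ 2.4000)
Function('d')(q) = Add(4, Mul(Rational(-12, 5), Pow(q, 2))) (Function('d')(q) = Add(4, Mul(-1, Mul(Rational(12, 5), Pow(q, 2)))) = Add(4, Mul(Rational(-12, 5), Pow(q, 2))))
Add(74, Mul(Function('d')(Function('B')(-4, -3)), -102)) = Add(74, Mul(Add(4, Mul(Rational(-12, 5), Pow(-2, 2))), -102)) = Add(74, Mul(Add(4, Mul(Rational(-12, 5), 4)), -102)) = Add(74, Mul(Add(4, Rational(-48, 5)), -102)) = Add(74, Mul(Rational(-28, 5), -102)) = Add(74, Rational(2856, 5)) = Rational(3226, 5)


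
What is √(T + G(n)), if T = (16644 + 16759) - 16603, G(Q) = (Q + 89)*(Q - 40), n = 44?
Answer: 2*√4333 ≈ 131.65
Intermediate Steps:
G(Q) = (-40 + Q)*(89 + Q) (G(Q) = (89 + Q)*(-40 + Q) = (-40 + Q)*(89 + Q))
T = 16800 (T = 33403 - 16603 = 16800)
√(T + G(n)) = √(16800 + (-3560 + 44² + 49*44)) = √(16800 + (-3560 + 1936 + 2156)) = √(16800 + 532) = √17332 = 2*√4333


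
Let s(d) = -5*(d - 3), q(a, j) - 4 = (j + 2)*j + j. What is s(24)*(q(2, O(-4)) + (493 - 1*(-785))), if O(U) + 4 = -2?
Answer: -136500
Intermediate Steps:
O(U) = -6 (O(U) = -4 - 2 = -6)
q(a, j) = 4 + j + j*(2 + j) (q(a, j) = 4 + ((j + 2)*j + j) = 4 + ((2 + j)*j + j) = 4 + (j*(2 + j) + j) = 4 + (j + j*(2 + j)) = 4 + j + j*(2 + j))
s(d) = 15 - 5*d (s(d) = -5*(-3 + d) = 15 - 5*d)
s(24)*(q(2, O(-4)) + (493 - 1*(-785))) = (15 - 5*24)*((4 + (-6)² + 3*(-6)) + (493 - 1*(-785))) = (15 - 120)*((4 + 36 - 18) + (493 + 785)) = -105*(22 + 1278) = -105*1300 = -136500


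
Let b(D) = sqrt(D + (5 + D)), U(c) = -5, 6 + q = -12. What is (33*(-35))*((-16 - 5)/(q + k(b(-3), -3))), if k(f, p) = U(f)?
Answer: -24255/23 ≈ -1054.6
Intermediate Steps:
q = -18 (q = -6 - 12 = -18)
b(D) = sqrt(5 + 2*D)
k(f, p) = -5
(33*(-35))*((-16 - 5)/(q + k(b(-3), -3))) = (33*(-35))*((-16 - 5)/(-18 - 5)) = -(-24255)/(-23) = -(-24255)*(-1)/23 = -1155*21/23 = -24255/23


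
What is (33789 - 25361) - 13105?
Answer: -4677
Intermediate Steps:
(33789 - 25361) - 13105 = 8428 - 13105 = -4677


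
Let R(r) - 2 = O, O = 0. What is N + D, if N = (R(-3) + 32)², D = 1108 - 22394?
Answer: -20130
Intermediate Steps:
R(r) = 2 (R(r) = 2 + 0 = 2)
D = -21286
N = 1156 (N = (2 + 32)² = 34² = 1156)
N + D = 1156 - 21286 = -20130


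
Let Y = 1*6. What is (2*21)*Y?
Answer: 252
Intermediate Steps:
Y = 6
(2*21)*Y = (2*21)*6 = 42*6 = 252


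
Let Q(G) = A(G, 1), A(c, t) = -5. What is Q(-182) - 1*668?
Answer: -673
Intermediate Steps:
Q(G) = -5
Q(-182) - 1*668 = -5 - 1*668 = -5 - 668 = -673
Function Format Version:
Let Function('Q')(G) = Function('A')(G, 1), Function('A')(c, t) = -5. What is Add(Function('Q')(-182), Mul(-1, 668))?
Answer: -673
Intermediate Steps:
Function('Q')(G) = -5
Add(Function('Q')(-182), Mul(-1, 668)) = Add(-5, Mul(-1, 668)) = Add(-5, -668) = -673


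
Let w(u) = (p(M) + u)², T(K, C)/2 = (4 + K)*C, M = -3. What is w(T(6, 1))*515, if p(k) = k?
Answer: 148835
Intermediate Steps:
T(K, C) = 2*C*(4 + K) (T(K, C) = 2*((4 + K)*C) = 2*(C*(4 + K)) = 2*C*(4 + K))
w(u) = (-3 + u)²
w(T(6, 1))*515 = (-3 + 2*1*(4 + 6))²*515 = (-3 + 2*1*10)²*515 = (-3 + 20)²*515 = 17²*515 = 289*515 = 148835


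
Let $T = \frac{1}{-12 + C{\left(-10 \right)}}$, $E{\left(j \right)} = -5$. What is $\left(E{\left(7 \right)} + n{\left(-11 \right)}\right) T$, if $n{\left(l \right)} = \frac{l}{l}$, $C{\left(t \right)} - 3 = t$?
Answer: $\frac{4}{19} \approx 0.21053$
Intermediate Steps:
$C{\left(t \right)} = 3 + t$
$n{\left(l \right)} = 1$
$T = - \frac{1}{19}$ ($T = \frac{1}{-12 + \left(3 - 10\right)} = \frac{1}{-12 - 7} = \frac{1}{-19} = - \frac{1}{19} \approx -0.052632$)
$\left(E{\left(7 \right)} + n{\left(-11 \right)}\right) T = \left(-5 + 1\right) \left(- \frac{1}{19}\right) = \left(-4\right) \left(- \frac{1}{19}\right) = \frac{4}{19}$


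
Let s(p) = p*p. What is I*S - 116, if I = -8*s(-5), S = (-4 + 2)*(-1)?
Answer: -516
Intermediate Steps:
S = 2 (S = -2*(-1) = 2)
s(p) = p**2
I = -200 (I = -8*(-5)**2 = -8*25 = -200)
I*S - 116 = -200*2 - 116 = -400 - 116 = -516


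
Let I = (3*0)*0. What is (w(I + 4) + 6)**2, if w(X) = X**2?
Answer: 484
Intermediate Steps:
I = 0 (I = 0*0 = 0)
(w(I + 4) + 6)**2 = ((0 + 4)**2 + 6)**2 = (4**2 + 6)**2 = (16 + 6)**2 = 22**2 = 484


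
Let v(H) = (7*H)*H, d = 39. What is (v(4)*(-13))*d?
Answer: -56784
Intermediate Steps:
v(H) = 7*H²
(v(4)*(-13))*d = ((7*4²)*(-13))*39 = ((7*16)*(-13))*39 = (112*(-13))*39 = -1456*39 = -56784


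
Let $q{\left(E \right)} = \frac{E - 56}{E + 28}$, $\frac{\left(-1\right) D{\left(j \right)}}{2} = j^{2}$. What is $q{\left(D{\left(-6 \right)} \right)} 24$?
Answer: $\frac{768}{11} \approx 69.818$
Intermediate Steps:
$D{\left(j \right)} = - 2 j^{2}$
$q{\left(E \right)} = \frac{-56 + E}{28 + E}$
$q{\left(D{\left(-6 \right)} \right)} 24 = \frac{-56 - 2 \left(-6\right)^{2}}{28 - 2 \left(-6\right)^{2}} \cdot 24 = \frac{-56 - 72}{28 - 72} \cdot 24 = \frac{1}{-44} \left(-128\right) 24 = \left(- \frac{1}{44}\right) \left(-128\right) 24 = \frac{32}{11} \cdot 24 = \frac{768}{11}$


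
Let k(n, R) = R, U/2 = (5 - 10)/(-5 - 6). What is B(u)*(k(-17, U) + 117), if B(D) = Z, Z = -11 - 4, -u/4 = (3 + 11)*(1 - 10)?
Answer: -19455/11 ≈ -1768.6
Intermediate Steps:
u = 504 (u = -4*(3 + 11)*(1 - 10) = -56*(-9) = -4*(-126) = 504)
U = 10/11 (U = 2*((5 - 10)/(-5 - 6)) = 2*(-5/(-11)) = 2*(-5*(-1/11)) = 2*(5/11) = 10/11 ≈ 0.90909)
Z = -15
B(D) = -15
B(u)*(k(-17, U) + 117) = -15*(10/11 + 117) = -15*1297/11 = -19455/11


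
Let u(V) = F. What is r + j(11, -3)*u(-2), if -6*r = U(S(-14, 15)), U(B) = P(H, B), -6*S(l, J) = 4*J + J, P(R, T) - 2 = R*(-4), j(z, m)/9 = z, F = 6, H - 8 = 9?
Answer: 605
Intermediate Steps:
H = 17 (H = 8 + 9 = 17)
j(z, m) = 9*z
P(R, T) = 2 - 4*R (P(R, T) = 2 + R*(-4) = 2 - 4*R)
S(l, J) = -5*J/6 (S(l, J) = -(4*J + J)/6 = -5*J/6)
u(V) = 6
U(B) = -66 (U(B) = 2 - 4*17 = 2 - 68 = -66)
r = 11 (r = -⅙*(-66) = 11)
r + j(11, -3)*u(-2) = 11 + (9*11)*6 = 11 + 99*6 = 11 + 594 = 605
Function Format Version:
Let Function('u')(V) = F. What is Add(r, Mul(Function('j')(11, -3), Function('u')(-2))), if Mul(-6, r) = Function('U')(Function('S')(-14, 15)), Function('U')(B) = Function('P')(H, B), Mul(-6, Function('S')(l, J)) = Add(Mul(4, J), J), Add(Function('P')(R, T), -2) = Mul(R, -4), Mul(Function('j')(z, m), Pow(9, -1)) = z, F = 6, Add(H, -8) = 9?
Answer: 605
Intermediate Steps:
H = 17 (H = Add(8, 9) = 17)
Function('j')(z, m) = Mul(9, z)
Function('P')(R, T) = Add(2, Mul(-4, R)) (Function('P')(R, T) = Add(2, Mul(R, -4)) = Add(2, Mul(-4, R)))
Function('S')(l, J) = Mul(Rational(-5, 6), J) (Function('S')(l, J) = Mul(Rational(-1, 6), Add(Mul(4, J), J)) = Mul(Rational(-1, 6), Mul(5, J)) = Mul(Rational(-5, 6), J))
Function('u')(V) = 6
Function('U')(B) = -66 (Function('U')(B) = Add(2, Mul(-4, 17)) = Add(2, -68) = -66)
r = 11 (r = Mul(Rational(-1, 6), -66) = 11)
Add(r, Mul(Function('j')(11, -3), Function('u')(-2))) = Add(11, Mul(Mul(9, 11), 6)) = Add(11, Mul(99, 6)) = Add(11, 594) = 605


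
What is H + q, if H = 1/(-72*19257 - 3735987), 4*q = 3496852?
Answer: 4478148224582/5122491 ≈ 8.7421e+5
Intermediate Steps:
q = 874213 (q = (¼)*3496852 = 874213)
H = -1/5122491 (H = 1/(-1386504 - 3735987) = 1/(-5122491) = -1/5122491 ≈ -1.9522e-7)
H + q = -1/5122491 + 874213 = 4478148224582/5122491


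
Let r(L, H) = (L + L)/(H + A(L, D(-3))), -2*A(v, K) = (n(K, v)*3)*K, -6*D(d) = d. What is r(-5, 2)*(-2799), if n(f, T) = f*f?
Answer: 447840/29 ≈ 15443.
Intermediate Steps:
n(f, T) = f²
D(d) = -d/6
A(v, K) = -3*K³/2 (A(v, K) = -K²*3*K/2 = -3*K²*K/2 = -3*K³/2)
r(L, H) = 2*L/(-3/16 + H) (r(L, H) = (L + L)/(H - 3*(-⅙*(-3))³/2) = (2*L)/(H - 3*(½)³/2) = (2*L)/(H - 3/2*⅛) = (2*L)/(H - 3/16) = (2*L)/(-3/16 + H) = 2*L/(-3/16 + H))
r(-5, 2)*(-2799) = (32*(-5)/(-3 + 16*2))*(-2799) = (32*(-5)/(-3 + 32))*(-2799) = (32*(-5)/29)*(-2799) = (32*(-5)*(1/29))*(-2799) = -160/29*(-2799) = 447840/29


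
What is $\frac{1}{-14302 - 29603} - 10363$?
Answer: $- \frac{454987516}{43905} \approx -10363.0$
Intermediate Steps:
$\frac{1}{-14302 - 29603} - 10363 = \frac{1}{-43905} - 10363 = - \frac{1}{43905} - 10363 = - \frac{454987516}{43905}$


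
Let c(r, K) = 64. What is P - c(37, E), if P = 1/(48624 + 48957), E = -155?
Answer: -6245183/97581 ≈ -64.000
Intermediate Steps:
P = 1/97581 ≈ 1.0248e-5
P - c(37, E) = 1/97581 - 1*64 = 1/97581 - 64 = -6245183/97581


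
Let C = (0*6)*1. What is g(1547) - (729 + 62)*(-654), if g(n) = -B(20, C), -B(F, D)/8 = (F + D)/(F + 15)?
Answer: 3621230/7 ≈ 5.1732e+5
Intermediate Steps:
C = 0 (C = 0*1 = 0)
B(F, D) = -8*(D + F)/(15 + F) (B(F, D) = -8*(F + D)/(F + 15) = -8*(D + F)/(15 + F))
g(n) = 32/7 (g(n) = -8*(-1*0 - 1*20)/(15 + 20) = -8*(0 - 20)/35 = -8*(-20)/35 = -1*(-32/7) = 32/7)
g(1547) - (729 + 62)*(-654) = 32/7 - (729 + 62)*(-654) = 32/7 - 791*(-654) = 32/7 - 1*(-517314) = 32/7 + 517314 = 3621230/7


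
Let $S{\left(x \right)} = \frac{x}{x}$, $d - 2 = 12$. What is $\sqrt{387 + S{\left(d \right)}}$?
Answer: $2 \sqrt{97} \approx 19.698$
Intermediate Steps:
$d = 14$ ($d = 2 + 12 = 14$)
$S{\left(x \right)} = 1$
$\sqrt{387 + S{\left(d \right)}} = \sqrt{387 + 1} = \sqrt{388} = 2 \sqrt{97}$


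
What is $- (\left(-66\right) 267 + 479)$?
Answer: $17143$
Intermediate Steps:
$- (\left(-66\right) 267 + 479) = - (-17622 + 479) = \left(-1\right) \left(-17143\right) = 17143$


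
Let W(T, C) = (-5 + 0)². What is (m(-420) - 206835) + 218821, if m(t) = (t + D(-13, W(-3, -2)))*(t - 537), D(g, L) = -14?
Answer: 427324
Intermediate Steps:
W(T, C) = 25 (W(T, C) = (-5)² = 25)
m(t) = (-537 + t)*(-14 + t) (m(t) = (t - 14)*(t - 537) = (-14 + t)*(-537 + t) = (-537 + t)*(-14 + t))
(m(-420) - 206835) + 218821 = ((7518 + (-420)² - 551*(-420)) - 206835) + 218821 = ((7518 + 176400 + 231420) - 206835) + 218821 = (415338 - 206835) + 218821 = 208503 + 218821 = 427324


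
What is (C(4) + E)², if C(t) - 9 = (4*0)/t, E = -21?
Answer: 144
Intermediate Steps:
C(t) = 9 (C(t) = 9 + (4*0)/t = 9 + 0/t = 9 + 0 = 9)
(C(4) + E)² = (9 - 21)² = (-12)² = 144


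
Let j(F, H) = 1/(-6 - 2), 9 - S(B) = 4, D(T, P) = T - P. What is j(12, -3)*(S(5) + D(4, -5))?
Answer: -7/4 ≈ -1.7500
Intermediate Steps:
S(B) = 5 (S(B) = 9 - 1*4 = 9 - 4 = 5)
j(F, H) = -⅛ (j(F, H) = 1/(-8) = -⅛)
j(12, -3)*(S(5) + D(4, -5)) = -(5 + (4 - 1*(-5)))/8 = -(5 + (4 + 5))/8 = -(5 + 9)/8 = -⅛*14 = -7/4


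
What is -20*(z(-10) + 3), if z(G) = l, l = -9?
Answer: 120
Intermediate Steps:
z(G) = -9
-20*(z(-10) + 3) = -20*(-9 + 3) = -20*(-6) = 120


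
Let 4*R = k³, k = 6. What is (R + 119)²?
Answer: 29929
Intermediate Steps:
R = 54 (R = (¼)*6³ = (¼)*216 = 54)
(R + 119)² = (54 + 119)² = 173² = 29929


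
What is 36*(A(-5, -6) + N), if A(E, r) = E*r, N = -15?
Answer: 540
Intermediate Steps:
36*(A(-5, -6) + N) = 36*(-5*(-6) - 15) = 36*(30 - 15) = 36*15 = 540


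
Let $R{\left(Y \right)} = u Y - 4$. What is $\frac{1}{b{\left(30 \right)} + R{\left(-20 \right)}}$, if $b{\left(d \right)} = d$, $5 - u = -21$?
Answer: $- \frac{1}{494} \approx -0.0020243$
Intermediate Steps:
$u = 26$ ($u = 5 - -21 = 5 + 21 = 26$)
$R{\left(Y \right)} = -4 + 26 Y$ ($R{\left(Y \right)} = 26 Y - 4 = -4 + 26 Y$)
$\frac{1}{b{\left(30 \right)} + R{\left(-20 \right)}} = \frac{1}{30 + \left(-4 + 26 \left(-20\right)\right)} = \frac{1}{30 - 524} = \frac{1}{-494} = - \frac{1}{494}$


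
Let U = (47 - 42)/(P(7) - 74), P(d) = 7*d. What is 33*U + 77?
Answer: 352/5 ≈ 70.400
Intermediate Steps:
U = -1/5 (U = (47 - 42)/(7*7 - 74) = 5/(49 - 74) = 5/(-25) = 5*(-1/25) = -1/5 ≈ -0.20000)
33*U + 77 = 33*(-1/5) + 77 = -33/5 + 77 = 352/5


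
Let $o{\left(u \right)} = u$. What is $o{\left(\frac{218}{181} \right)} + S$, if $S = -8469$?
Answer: $- \frac{1532671}{181} \approx -8467.8$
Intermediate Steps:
$o{\left(\frac{218}{181} \right)} + S = \frac{218}{181} - 8469 = - \frac{1532671}{181}$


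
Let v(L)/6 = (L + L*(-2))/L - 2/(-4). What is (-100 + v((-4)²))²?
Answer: 10609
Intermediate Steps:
v(L) = -3 (v(L) = 6*((L + L*(-2))/L - 2/(-4)) = 6*((L - 2*L)/L - 2*(-¼)) = 6*((-L)/L + ½) = 6*(-1 + ½) = 6*(-½) = -3)
(-100 + v((-4)²))² = (-100 - 3)² = (-103)² = 10609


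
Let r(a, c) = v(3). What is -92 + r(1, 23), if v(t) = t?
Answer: -89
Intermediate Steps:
r(a, c) = 3
-92 + r(1, 23) = -92 + 3 = -89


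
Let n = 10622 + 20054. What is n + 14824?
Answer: 45500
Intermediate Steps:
n = 30676
n + 14824 = 30676 + 14824 = 45500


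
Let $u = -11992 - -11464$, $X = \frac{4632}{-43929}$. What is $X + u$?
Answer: $- \frac{7733048}{14643} \approx -528.11$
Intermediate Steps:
$X = - \frac{1544}{14643}$ ($X = 4632 \left(- \frac{1}{43929}\right) = - \frac{1544}{14643} \approx -0.10544$)
$u = -528$ ($u = -11992 + 11464 = -528$)
$X + u = - \frac{1544}{14643} - 528 = - \frac{7733048}{14643}$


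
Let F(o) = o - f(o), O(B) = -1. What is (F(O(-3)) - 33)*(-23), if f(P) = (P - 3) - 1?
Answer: 667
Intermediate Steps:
f(P) = -4 + P (f(P) = (-3 + P) - 1 = -4 + P)
F(o) = 4 (F(o) = o - (-4 + o) = o + (4 - o) = 4)
(F(O(-3)) - 33)*(-23) = (4 - 33)*(-23) = -29*(-23) = 667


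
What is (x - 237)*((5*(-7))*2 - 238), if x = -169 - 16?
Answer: 129976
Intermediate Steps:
x = -185
(x - 237)*((5*(-7))*2 - 238) = (-185 - 237)*((5*(-7))*2 - 238) = -422*(-35*2 - 238) = -422*(-70 - 238) = -422*(-308) = 129976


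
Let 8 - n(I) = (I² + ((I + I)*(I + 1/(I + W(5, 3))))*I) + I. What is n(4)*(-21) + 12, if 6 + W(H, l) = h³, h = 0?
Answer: 2616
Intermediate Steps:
W(H, l) = -6 (W(H, l) = -6 + 0³ = -6 + 0 = -6)
n(I) = 8 - I - I² - 2*I²*(I + 1/(-6 + I)) (n(I) = 8 - ((I² + ((I + I)*(I + 1/(I - 6)))*I) + I) = 8 - ((I² + ((2*I)*(I + 1/(-6 + I)))*I) + I) = 8 - ((I² + (2*I*(I + 1/(-6 + I)))*I) + I) = 8 - ((I² + 2*I²*(I + 1/(-6 + I))) + I) = 8 - (I + I² + 2*I²*(I + 1/(-6 + I))) = 8 + (-I - I² - 2*I²*(I + 1/(-6 + I))) = 8 - I - I² - 2*I²*(I + 1/(-6 + I)))
n(4)*(-21) + 12 = ((48 - 14*4 - 11*4³ - 3*4² + 2*4⁴)/(6 - 1*4))*(-21) + 12 = ((48 - 56 - 11*64 - 3*16 + 2*256)/(6 - 4))*(-21) + 12 = ((48 - 56 - 704 - 48 + 512)/2)*(-21) + 12 = ((½)*(-248))*(-21) + 12 = -124*(-21) + 12 = 2604 + 12 = 2616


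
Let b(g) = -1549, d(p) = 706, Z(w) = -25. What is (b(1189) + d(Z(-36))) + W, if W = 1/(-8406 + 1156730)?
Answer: -968037131/1148324 ≈ -843.00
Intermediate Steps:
W = 1/1148324 ≈ 8.7083e-7
(b(1189) + d(Z(-36))) + W = (-1549 + 706) + 1/1148324 = -843 + 1/1148324 = -968037131/1148324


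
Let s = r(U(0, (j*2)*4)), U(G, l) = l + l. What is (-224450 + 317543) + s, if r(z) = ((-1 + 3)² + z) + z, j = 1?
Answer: 93129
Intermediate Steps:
U(G, l) = 2*l
r(z) = 4 + 2*z (r(z) = (2² + z) + z = (4 + z) + z = 4 + 2*z)
s = 36 (s = 4 + 2*(2*((1*2)*4)) = 4 + 2*(2*(2*4)) = 4 + 2*(2*8) = 4 + 2*16 = 4 + 32 = 36)
(-224450 + 317543) + s = (-224450 + 317543) + 36 = 93093 + 36 = 93129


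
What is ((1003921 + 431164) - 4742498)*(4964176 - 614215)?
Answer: -14387117560893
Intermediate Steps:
((1003921 + 431164) - 4742498)*(4964176 - 614215) = (1435085 - 4742498)*4349961 = -3307413*4349961 = -14387117560893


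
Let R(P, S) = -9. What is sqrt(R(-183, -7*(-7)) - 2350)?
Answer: I*sqrt(2359) ≈ 48.57*I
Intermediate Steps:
sqrt(R(-183, -7*(-7)) - 2350) = sqrt(-9 - 2350) = sqrt(-2359) = I*sqrt(2359)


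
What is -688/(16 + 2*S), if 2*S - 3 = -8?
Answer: -688/11 ≈ -62.545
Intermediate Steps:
S = -5/2 (S = 3/2 + (1/2)*(-8) = 3/2 - 4 = -5/2 ≈ -2.5000)
-688/(16 + 2*S) = -688/(16 + 2*(-5/2)) = -688/(16 - 5) = -688/11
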